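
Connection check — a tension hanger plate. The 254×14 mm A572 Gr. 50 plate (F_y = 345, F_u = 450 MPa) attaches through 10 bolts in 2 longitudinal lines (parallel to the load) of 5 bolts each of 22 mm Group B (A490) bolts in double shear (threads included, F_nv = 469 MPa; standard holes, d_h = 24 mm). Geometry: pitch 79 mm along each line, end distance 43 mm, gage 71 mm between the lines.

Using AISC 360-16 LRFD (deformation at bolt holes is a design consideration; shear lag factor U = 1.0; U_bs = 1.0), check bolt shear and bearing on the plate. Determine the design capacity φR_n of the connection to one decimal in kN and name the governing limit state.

2347.4 kN (bearing governs)

Bolt shear: A_b = π(22)²/4 = 380.13 mm². φR_n = 0.75 × 469 × 380.13 × 10 × 2 = 2674.2 kN.
Bearing (14 mm plate, F_u = 450 MPa): end bolts L_c = 43 − 24/2 = 31, R_n = min(1.2×31×14×450, 2.4×22×14×450) = 234.36 kN/bolt; interior L_c = 79 − 24 = 55, R_n = 332.64 kN/bolt. φR_n = 0.75 × (2×234.36 + 8×332.64) = 2347.4 kN.
Governing: min(2674.2, 2347.4) = 2347.4 kN → bearing.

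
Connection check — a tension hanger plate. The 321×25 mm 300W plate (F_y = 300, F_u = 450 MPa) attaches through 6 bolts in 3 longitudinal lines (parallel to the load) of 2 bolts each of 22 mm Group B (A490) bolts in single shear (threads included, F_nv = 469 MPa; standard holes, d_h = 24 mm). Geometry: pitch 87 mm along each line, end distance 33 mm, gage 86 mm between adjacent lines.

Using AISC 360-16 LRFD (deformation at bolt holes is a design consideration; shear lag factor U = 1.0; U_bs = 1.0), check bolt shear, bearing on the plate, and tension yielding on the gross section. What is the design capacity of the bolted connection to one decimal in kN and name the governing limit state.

Bolt shear: A_b = π(22)²/4 = 380.13 mm². φR_n = 0.75 × 469 × 380.13 × 6 × 1 = 802.3 kN.
Bearing (25 mm plate, F_u = 450 MPa): end bolts L_c = 33 − 24/2 = 21, R_n = min(1.2×21×25×450, 2.4×22×25×450) = 283.5 kN/bolt; interior L_c = 87 − 24 = 63, R_n = 594 kN/bolt. φR_n = 0.75 × (3×283.5 + 3×594) = 1974.4 kN.
Tension yield (gross): A_g = 321×25 = 8025 mm². φR_n = 0.90 × 300 × 8025 = 2166.8 kN.
Governing: min(802.3, 1974.4, 2166.8) = 802.3 kN → bolt shear.

802.3 kN (bolt shear governs)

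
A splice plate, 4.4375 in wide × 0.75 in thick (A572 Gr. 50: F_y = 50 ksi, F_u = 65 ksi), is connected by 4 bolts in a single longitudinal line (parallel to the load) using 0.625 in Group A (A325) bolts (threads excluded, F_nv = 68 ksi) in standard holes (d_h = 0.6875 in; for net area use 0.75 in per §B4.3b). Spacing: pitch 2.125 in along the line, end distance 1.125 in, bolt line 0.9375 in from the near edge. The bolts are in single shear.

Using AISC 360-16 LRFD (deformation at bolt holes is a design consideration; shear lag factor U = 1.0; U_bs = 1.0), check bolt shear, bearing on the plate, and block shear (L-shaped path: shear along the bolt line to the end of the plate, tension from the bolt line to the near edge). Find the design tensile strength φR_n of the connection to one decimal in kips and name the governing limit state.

62.6 kips (bolt shear governs)

Bolt shear: A_b = π(0.625)²/4 = 0.3068 in². φR_n = 0.75 × 68 × 0.3068 × 4 × 1 = 62.6 kips.
Bearing (0.75 in plate, F_u = 65 ksi): end bolts L_c = 1.125 − 0.6875/2 = 0.78125, R_n = min(1.2×0.78125×0.75×65, 2.4×0.625×0.75×65) = 45.703 kips/bolt; interior L_c = 2.125 − 0.6875 = 1.4375, R_n = 73.125 kips/bolt. φR_n = 0.75 × (1×45.703 + 3×73.125) = 198.8 kips.
Block shear: shear path 1×[1.125+3×2.125] = 1×7.5 in, A_gv = 5.625, A_nv = 1×(7.5 − 3.5×0.75)×0.75 = 3.6563 in²; tension to near edge: (0.9375 − 0.5×0.75)×0.75 = 0.42188 in². R_n = min(0.6×65×3.6563, 0.6×50×5.625) + 1.0×65×0.42188 = min(142.6, 168.75) + 27.422 = 170.02 kips. φR_n = 0.75 × 170.02 = 127.5 kips.
Governing: min(62.6, 198.8, 127.5) = 62.6 kips → bolt shear.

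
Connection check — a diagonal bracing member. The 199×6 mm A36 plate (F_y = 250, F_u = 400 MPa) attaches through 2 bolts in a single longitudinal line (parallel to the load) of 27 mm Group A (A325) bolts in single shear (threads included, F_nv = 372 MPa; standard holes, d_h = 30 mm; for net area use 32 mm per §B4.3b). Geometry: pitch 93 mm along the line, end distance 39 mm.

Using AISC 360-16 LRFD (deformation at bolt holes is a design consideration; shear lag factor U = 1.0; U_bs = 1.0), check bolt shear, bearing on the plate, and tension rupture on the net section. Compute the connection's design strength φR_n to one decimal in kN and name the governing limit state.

168.5 kN (bearing governs)

Bolt shear: A_b = π(27)²/4 = 572.56 mm². φR_n = 0.75 × 372 × 572.56 × 2 × 1 = 319.5 kN.
Bearing (6 mm plate, F_u = 400 MPa): end bolts L_c = 39 − 30/2 = 24, R_n = min(1.2×24×6×400, 2.4×27×6×400) = 69.12 kN/bolt; interior L_c = 93 − 30 = 63, R_n = 155.52 kN/bolt. φR_n = 0.75 × (1×69.12 + 1×155.52) = 168.5 kN.
Tension rupture (net): A_n = (199 − 1×32)×6 = 1002 mm² (U = 1.0, A_e = A_n). φR_n = 0.75 × 400 × 1002 = 300.6 kN.
Governing: min(319.5, 168.5, 300.6) = 168.5 kN → bearing.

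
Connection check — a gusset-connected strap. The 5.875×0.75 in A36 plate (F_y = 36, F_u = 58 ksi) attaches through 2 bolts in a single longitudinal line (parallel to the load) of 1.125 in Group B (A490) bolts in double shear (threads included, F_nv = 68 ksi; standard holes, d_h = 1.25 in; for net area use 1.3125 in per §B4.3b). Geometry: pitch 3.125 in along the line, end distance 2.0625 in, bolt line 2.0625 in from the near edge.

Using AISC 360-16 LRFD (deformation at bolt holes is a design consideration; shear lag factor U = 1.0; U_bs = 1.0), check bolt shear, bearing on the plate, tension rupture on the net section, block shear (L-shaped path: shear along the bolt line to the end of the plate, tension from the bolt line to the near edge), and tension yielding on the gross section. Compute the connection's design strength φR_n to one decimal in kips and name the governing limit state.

108.9 kips (block shear governs)

Bolt shear: A_b = π(1.125)²/4 = 0.99402 in². φR_n = 0.75 × 68 × 0.99402 × 2 × 2 = 202.8 kips.
Bearing (0.75 in plate, F_u = 58 ksi): end bolts L_c = 2.0625 − 1.25/2 = 1.4375, R_n = min(1.2×1.4375×0.75×58, 2.4×1.125×0.75×58) = 75.038 kips/bolt; interior L_c = 3.125 − 1.25 = 1.875, R_n = 97.875 kips/bolt. φR_n = 0.75 × (1×75.038 + 1×97.875) = 129.7 kips.
Tension rupture (net): A_n = (5.875 − 1×1.3125)×0.75 = 3.4219 in² (U = 1.0, A_e = A_n). φR_n = 0.75 × 58 × 3.4219 = 148.9 kips.
Block shear: shear path 1×[2.0625+1×3.125] = 1×5.1875 in, A_gv = 3.8906, A_nv = 1×(5.1875 − 1.5×1.3125)×0.75 = 2.4141 in²; tension to near edge: (2.0625 − 0.5×1.3125)×0.75 = 1.0547 in². R_n = min(0.6×58×2.4141, 0.6×36×3.8906) + 1.0×58×1.0547 = min(84.011, 84.037) + 61.173 = 145.18 kips. φR_n = 0.75 × 145.18 = 108.9 kips.
Tension yield (gross): A_g = 5.875×0.75 = 4.4063 in². φR_n = 0.90 × 36 × 4.4063 = 142.8 kips.
Governing: min(202.8, 129.7, 148.9, 108.9, 142.8) = 108.9 kips → block shear.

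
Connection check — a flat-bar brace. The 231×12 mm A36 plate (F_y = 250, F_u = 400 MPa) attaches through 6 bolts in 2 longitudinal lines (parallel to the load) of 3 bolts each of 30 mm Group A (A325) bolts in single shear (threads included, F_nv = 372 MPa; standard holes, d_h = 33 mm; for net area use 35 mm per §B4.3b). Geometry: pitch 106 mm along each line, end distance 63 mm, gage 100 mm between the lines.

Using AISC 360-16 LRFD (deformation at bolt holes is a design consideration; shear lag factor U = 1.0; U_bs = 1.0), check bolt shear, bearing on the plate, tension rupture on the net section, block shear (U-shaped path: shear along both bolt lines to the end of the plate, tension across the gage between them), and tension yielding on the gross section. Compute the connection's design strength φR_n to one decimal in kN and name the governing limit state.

Bolt shear: A_b = π(30)²/4 = 706.86 mm². φR_n = 0.75 × 372 × 706.86 × 6 × 1 = 1183.3 kN.
Bearing (12 mm plate, F_u = 400 MPa): end bolts L_c = 63 − 33/2 = 46.5, R_n = min(1.2×46.5×12×400, 2.4×30×12×400) = 267.84 kN/bolt; interior L_c = 106 − 33 = 73, R_n = 345.6 kN/bolt. φR_n = 0.75 × (2×267.84 + 4×345.6) = 1438.6 kN.
Tension rupture (net): A_n = (231 − 2×35)×12 = 1932 mm² (U = 1.0, A_e = A_n). φR_n = 0.75 × 400 × 1932 = 579.6 kN.
Block shear: shear path 2×[63+2×106] = 2×275 mm, A_gv = 6600, A_nv = 2×(275 − 2.5×35)×12 = 4500 mm²; tension across gage: (100 − 1×35)×12 = 780 mm². R_n = min(0.6×400×4500, 0.6×250×6600) + 1.0×400×780 = min(1080, 990) + 312 = 1302 kN. φR_n = 0.75 × 1302 = 976.5 kN.
Tension yield (gross): A_g = 231×12 = 2772 mm². φR_n = 0.90 × 250 × 2772 = 623.7 kN.
Governing: min(1183.3, 1438.6, 579.6, 976.5, 623.7) = 579.6 kN → net-section rupture.

579.6 kN (net-section rupture governs)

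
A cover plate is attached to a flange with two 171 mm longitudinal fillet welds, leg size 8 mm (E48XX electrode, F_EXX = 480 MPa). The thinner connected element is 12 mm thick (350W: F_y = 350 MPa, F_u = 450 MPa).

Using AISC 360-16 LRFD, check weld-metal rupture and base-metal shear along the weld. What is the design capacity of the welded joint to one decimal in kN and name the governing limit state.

417.8 kN (weld metal governs)

Weld metal: throat = 0.707×8 = 5.656 mm, L = 2×171 = 342 mm. φR_n = 0.75 × 0.6 × 480 × 5.656 × 342 = 417.8 kN.
Base metal shear (12 mm plate): yield φR_n = 1.0×0.6×350×12×342 = 861.8 kN; rupture φR_n = 0.75×0.6×450×12×342 = 831.1 kN; take 831.1 kN (rupture).
Governing: min(417.8, 831.1) = 417.8 kN → weld metal.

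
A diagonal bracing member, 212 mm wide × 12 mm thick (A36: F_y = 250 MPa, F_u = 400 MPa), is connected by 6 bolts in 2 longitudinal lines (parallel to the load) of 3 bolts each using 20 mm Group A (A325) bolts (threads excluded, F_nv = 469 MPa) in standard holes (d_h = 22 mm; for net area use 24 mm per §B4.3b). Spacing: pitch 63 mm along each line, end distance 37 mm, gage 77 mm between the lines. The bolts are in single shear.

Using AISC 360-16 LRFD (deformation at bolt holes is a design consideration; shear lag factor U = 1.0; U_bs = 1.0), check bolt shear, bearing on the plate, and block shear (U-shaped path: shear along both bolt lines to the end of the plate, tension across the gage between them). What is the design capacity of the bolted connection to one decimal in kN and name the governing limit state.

Bolt shear: A_b = π(20)²/4 = 314.16 mm². φR_n = 0.75 × 469 × 314.16 × 6 × 1 = 663.0 kN.
Bearing (12 mm plate, F_u = 400 MPa): end bolts L_c = 37 − 22/2 = 26, R_n = min(1.2×26×12×400, 2.4×20×12×400) = 149.76 kN/bolt; interior L_c = 63 − 22 = 41, R_n = 230.4 kN/bolt. φR_n = 0.75 × (2×149.76 + 4×230.4) = 915.8 kN.
Block shear: shear path 2×[37+2×63] = 2×163 mm, A_gv = 3912, A_nv = 2×(163 − 2.5×24)×12 = 2472 mm²; tension across gage: (77 − 1×24)×12 = 636 mm². R_n = min(0.6×400×2472, 0.6×250×3912) + 1.0×400×636 = min(593.28, 586.8) + 254.4 = 841.2 kN. φR_n = 0.75 × 841.2 = 630.9 kN.
Governing: min(663.0, 915.8, 630.9) = 630.9 kN → block shear.

630.9 kN (block shear governs)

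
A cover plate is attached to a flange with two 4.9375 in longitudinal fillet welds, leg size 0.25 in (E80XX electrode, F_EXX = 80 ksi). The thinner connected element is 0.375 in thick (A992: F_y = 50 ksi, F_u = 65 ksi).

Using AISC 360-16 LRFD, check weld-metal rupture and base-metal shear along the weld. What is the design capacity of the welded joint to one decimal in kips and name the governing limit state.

62.8 kips (weld metal governs)

Weld metal: throat = 0.707×0.25 = 0.17675 in, L = 2×4.9375 = 9.875 in. φR_n = 0.75 × 0.6 × 80 × 0.17675 × 9.875 = 62.8 kips.
Base metal shear (0.375 in plate): yield φR_n = 1.0×0.6×50×0.375×9.875 = 111.1 kips; rupture φR_n = 0.75×0.6×65×0.375×9.875 = 108.3 kips; take 108.3 kips (rupture).
Governing: min(62.8, 108.3) = 62.8 kips → weld metal.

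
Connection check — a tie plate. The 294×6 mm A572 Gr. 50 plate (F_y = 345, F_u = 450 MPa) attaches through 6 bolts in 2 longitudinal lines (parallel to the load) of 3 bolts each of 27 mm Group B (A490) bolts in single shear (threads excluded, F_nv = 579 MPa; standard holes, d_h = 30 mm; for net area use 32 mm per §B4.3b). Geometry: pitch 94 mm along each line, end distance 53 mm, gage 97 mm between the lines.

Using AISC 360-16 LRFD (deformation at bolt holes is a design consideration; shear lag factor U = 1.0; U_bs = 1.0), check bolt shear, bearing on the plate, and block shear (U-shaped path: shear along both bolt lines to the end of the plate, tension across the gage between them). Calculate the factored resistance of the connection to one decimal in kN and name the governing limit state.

522.9 kN (block shear governs)

Bolt shear: A_b = π(27)²/4 = 572.56 mm². φR_n = 0.75 × 579 × 572.56 × 6 × 1 = 1491.8 kN.
Bearing (6 mm plate, F_u = 450 MPa): end bolts L_c = 53 − 30/2 = 38, R_n = min(1.2×38×6×450, 2.4×27×6×450) = 123.12 kN/bolt; interior L_c = 94 − 30 = 64, R_n = 174.96 kN/bolt. φR_n = 0.75 × (2×123.12 + 4×174.96) = 709.6 kN.
Block shear: shear path 2×[53+2×94] = 2×241 mm, A_gv = 2892, A_nv = 2×(241 − 2.5×32)×6 = 1932 mm²; tension across gage: (97 − 1×32)×6 = 390 mm². R_n = min(0.6×450×1932, 0.6×345×2892) + 1.0×450×390 = min(521.64, 598.64) + 175.5 = 697.14 kN. φR_n = 0.75 × 697.14 = 522.9 kN.
Governing: min(1491.8, 709.6, 522.9) = 522.9 kN → block shear.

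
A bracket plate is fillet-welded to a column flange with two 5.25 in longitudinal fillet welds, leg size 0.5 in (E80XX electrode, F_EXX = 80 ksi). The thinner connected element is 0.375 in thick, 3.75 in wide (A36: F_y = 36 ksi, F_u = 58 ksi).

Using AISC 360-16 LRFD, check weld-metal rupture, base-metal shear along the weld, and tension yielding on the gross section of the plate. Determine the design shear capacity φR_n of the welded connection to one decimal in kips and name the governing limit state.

Weld metal: throat = 0.707×0.5 = 0.3535 in, L = 2×5.25 = 10.5 in. φR_n = 0.75 × 0.6 × 80 × 0.3535 × 10.5 = 133.6 kips.
Base metal shear (0.375 in plate): yield φR_n = 1.0×0.6×36×0.375×10.5 = 85.1 kips; rupture φR_n = 0.75×0.6×58×0.375×10.5 = 102.8 kips; take 85.1 kips (yield).
Tension yield (gross): A_g = 3.75×0.375 = 1.4063 in². φR_n = 0.90 × 36 × 1.4063 = 45.6 kips.
Governing: min(133.6, 85.1, 45.6) = 45.6 kips → gross-section yield.

45.6 kips (gross-section yield governs)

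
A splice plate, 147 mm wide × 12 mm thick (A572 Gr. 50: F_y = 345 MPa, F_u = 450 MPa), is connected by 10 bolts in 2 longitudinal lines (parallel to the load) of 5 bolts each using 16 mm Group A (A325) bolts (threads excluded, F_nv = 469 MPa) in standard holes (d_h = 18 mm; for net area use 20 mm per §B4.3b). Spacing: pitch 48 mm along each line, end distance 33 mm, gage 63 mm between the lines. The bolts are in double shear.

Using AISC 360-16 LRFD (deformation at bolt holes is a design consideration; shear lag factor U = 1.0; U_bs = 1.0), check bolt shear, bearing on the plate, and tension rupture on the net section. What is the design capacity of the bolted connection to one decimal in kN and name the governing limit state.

Bolt shear: A_b = π(16)²/4 = 201.06 mm². φR_n = 0.75 × 469 × 201.06 × 10 × 2 = 1414.5 kN.
Bearing (12 mm plate, F_u = 450 MPa): end bolts L_c = 33 − 18/2 = 24, R_n = min(1.2×24×12×450, 2.4×16×12×450) = 155.52 kN/bolt; interior L_c = 48 − 18 = 30, R_n = 194.4 kN/bolt. φR_n = 0.75 × (2×155.52 + 8×194.4) = 1399.7 kN.
Tension rupture (net): A_n = (147 − 2×20)×12 = 1284 mm² (U = 1.0, A_e = A_n). φR_n = 0.75 × 450 × 1284 = 433.4 kN.
Governing: min(1414.5, 1399.7, 433.4) = 433.4 kN → net-section rupture.

433.4 kN (net-section rupture governs)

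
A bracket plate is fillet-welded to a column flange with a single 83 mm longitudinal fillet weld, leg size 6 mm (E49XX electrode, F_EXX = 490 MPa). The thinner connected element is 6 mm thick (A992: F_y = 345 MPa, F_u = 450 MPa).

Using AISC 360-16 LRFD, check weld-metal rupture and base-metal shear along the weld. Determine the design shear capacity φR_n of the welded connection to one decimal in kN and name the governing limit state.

Weld metal: throat = 0.707×6 = 4.242 mm, L = 83 mm. φR_n = 0.75 × 0.6 × 490 × 4.242 × 83 = 77.6 kN.
Base metal shear (6 mm plate): yield φR_n = 1.0×0.6×345×6×83 = 103.1 kN; rupture φR_n = 0.75×0.6×450×6×83 = 100.8 kN; take 100.8 kN (rupture).
Governing: min(77.6, 100.8) = 77.6 kN → weld metal.

77.6 kN (weld metal governs)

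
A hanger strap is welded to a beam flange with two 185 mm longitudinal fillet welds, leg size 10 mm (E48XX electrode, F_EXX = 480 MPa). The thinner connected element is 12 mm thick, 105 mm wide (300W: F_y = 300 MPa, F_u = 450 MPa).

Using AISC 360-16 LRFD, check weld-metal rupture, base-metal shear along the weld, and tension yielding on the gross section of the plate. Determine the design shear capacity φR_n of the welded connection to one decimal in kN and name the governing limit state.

340.2 kN (gross-section yield governs)

Weld metal: throat = 0.707×10 = 7.07 mm, L = 2×185 = 370 mm. φR_n = 0.75 × 0.6 × 480 × 7.07 × 370 = 565.0 kN.
Base metal shear (12 mm plate): yield φR_n = 1.0×0.6×300×12×370 = 799.2 kN; rupture φR_n = 0.75×0.6×450×12×370 = 899.1 kN; take 799.2 kN (yield).
Tension yield (gross): A_g = 105×12 = 1260 mm². φR_n = 0.90 × 300 × 1260 = 340.2 kN.
Governing: min(565.0, 799.2, 340.2) = 340.2 kN → gross-section yield.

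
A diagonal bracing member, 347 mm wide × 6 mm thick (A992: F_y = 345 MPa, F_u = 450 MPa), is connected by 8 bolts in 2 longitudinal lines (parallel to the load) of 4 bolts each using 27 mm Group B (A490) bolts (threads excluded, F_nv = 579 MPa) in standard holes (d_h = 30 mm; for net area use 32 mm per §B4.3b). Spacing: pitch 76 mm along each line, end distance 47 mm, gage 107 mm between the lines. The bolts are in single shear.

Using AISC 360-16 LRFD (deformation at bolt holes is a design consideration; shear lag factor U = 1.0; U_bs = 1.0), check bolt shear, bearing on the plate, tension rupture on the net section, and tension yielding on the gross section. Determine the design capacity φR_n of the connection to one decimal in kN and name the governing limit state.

Bolt shear: A_b = π(27)²/4 = 572.56 mm². φR_n = 0.75 × 579 × 572.56 × 8 × 1 = 1989.1 kN.
Bearing (6 mm plate, F_u = 450 MPa): end bolts L_c = 47 − 30/2 = 32, R_n = min(1.2×32×6×450, 2.4×27×6×450) = 103.68 kN/bolt; interior L_c = 76 − 30 = 46, R_n = 149.04 kN/bolt. φR_n = 0.75 × (2×103.68 + 6×149.04) = 826.2 kN.
Tension rupture (net): A_n = (347 − 2×32)×6 = 1698 mm² (U = 1.0, A_e = A_n). φR_n = 0.75 × 450 × 1698 = 573.1 kN.
Tension yield (gross): A_g = 347×6 = 2082 mm². φR_n = 0.90 × 345 × 2082 = 646.5 kN.
Governing: min(1989.1, 826.2, 573.1, 646.5) = 573.1 kN → net-section rupture.

573.1 kN (net-section rupture governs)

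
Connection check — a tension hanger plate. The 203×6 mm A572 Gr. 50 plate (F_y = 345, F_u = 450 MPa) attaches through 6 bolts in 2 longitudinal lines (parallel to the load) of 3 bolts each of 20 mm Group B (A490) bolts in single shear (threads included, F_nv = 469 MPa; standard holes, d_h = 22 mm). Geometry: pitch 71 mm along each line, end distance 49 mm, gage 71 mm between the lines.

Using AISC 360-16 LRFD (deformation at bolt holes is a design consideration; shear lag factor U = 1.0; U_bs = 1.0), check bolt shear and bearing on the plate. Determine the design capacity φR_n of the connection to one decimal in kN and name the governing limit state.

Bolt shear: A_b = π(20)²/4 = 314.16 mm². φR_n = 0.75 × 469 × 314.16 × 6 × 1 = 663.0 kN.
Bearing (6 mm plate, F_u = 450 MPa): end bolts L_c = 49 − 22/2 = 38, R_n = min(1.2×38×6×450, 2.4×20×6×450) = 123.12 kN/bolt; interior L_c = 71 − 22 = 49, R_n = 129.6 kN/bolt. φR_n = 0.75 × (2×123.12 + 4×129.6) = 573.5 kN.
Governing: min(663.0, 573.5) = 573.5 kN → bearing.

573.5 kN (bearing governs)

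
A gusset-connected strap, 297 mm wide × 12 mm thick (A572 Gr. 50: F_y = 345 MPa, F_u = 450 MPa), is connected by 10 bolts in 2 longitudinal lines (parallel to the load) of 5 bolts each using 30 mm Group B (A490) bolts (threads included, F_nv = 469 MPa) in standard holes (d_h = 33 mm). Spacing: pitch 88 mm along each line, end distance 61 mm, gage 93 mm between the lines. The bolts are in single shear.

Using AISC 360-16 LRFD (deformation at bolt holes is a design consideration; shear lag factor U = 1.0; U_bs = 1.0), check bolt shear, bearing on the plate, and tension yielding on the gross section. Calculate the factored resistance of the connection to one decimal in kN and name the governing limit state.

1106.6 kN (gross-section yield governs)

Bolt shear: A_b = π(30)²/4 = 706.86 mm². φR_n = 0.75 × 469 × 706.86 × 10 × 1 = 2486.4 kN.
Bearing (12 mm plate, F_u = 450 MPa): end bolts L_c = 61 − 33/2 = 44.5, R_n = min(1.2×44.5×12×450, 2.4×30×12×450) = 288.36 kN/bolt; interior L_c = 88 − 33 = 55, R_n = 356.4 kN/bolt. φR_n = 0.75 × (2×288.36 + 8×356.4) = 2570.9 kN.
Tension yield (gross): A_g = 297×12 = 3564 mm². φR_n = 0.90 × 345 × 3564 = 1106.6 kN.
Governing: min(2486.4, 2570.9, 1106.6) = 1106.6 kN → gross-section yield.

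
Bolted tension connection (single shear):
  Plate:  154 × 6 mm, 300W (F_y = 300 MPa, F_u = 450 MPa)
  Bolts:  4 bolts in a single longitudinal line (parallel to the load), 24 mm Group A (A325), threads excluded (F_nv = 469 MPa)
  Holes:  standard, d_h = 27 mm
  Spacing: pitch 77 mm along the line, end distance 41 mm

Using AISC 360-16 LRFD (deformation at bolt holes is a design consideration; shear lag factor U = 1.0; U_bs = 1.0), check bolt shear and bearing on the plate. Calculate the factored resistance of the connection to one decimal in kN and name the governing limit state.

Bolt shear: A_b = π(24)²/4 = 452.39 mm². φR_n = 0.75 × 469 × 452.39 × 4 × 1 = 636.5 kN.
Bearing (6 mm plate, F_u = 450 MPa): end bolts L_c = 41 − 27/2 = 27.5, R_n = min(1.2×27.5×6×450, 2.4×24×6×450) = 89.1 kN/bolt; interior L_c = 77 − 27 = 50, R_n = 155.52 kN/bolt. φR_n = 0.75 × (1×89.1 + 3×155.52) = 416.7 kN.
Governing: min(636.5, 416.7) = 416.7 kN → bearing.

416.7 kN (bearing governs)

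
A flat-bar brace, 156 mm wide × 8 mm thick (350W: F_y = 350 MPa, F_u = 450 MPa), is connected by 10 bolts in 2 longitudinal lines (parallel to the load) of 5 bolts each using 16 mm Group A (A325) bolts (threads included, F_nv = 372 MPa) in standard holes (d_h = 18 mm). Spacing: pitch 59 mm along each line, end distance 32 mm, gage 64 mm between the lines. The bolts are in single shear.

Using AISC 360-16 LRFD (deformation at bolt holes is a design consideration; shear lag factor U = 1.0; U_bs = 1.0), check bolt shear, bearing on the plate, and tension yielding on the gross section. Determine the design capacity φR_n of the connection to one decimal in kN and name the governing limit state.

393.1 kN (gross-section yield governs)

Bolt shear: A_b = π(16)²/4 = 201.06 mm². φR_n = 0.75 × 372 × 201.06 × 10 × 1 = 561.0 kN.
Bearing (8 mm plate, F_u = 450 MPa): end bolts L_c = 32 − 18/2 = 23, R_n = min(1.2×23×8×450, 2.4×16×8×450) = 99.36 kN/bolt; interior L_c = 59 − 18 = 41, R_n = 138.24 kN/bolt. φR_n = 0.75 × (2×99.36 + 8×138.24) = 978.5 kN.
Tension yield (gross): A_g = 156×8 = 1248 mm². φR_n = 0.90 × 350 × 1248 = 393.1 kN.
Governing: min(561.0, 978.5, 393.1) = 393.1 kN → gross-section yield.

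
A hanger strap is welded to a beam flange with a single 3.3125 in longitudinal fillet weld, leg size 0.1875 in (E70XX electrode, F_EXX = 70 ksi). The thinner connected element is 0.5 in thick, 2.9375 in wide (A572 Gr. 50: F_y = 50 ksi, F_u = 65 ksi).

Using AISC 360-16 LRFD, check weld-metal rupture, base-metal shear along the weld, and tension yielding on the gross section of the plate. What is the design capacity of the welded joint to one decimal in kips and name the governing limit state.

13.8 kips (weld metal governs)

Weld metal: throat = 0.707×0.1875 = 0.13256 in, L = 3.3125 in. φR_n = 0.75 × 0.6 × 70 × 0.13256 × 3.3125 = 13.8 kips.
Base metal shear (0.5 in plate): yield φR_n = 1.0×0.6×50×0.5×3.3125 = 49.7 kips; rupture φR_n = 0.75×0.6×65×0.5×3.3125 = 48.4 kips; take 48.4 kips (rupture).
Tension yield (gross): A_g = 2.9375×0.5 = 1.4688 in². φR_n = 0.90 × 50 × 1.4688 = 66.1 kips.
Governing: min(13.8, 48.4, 66.1) = 13.8 kips → weld metal.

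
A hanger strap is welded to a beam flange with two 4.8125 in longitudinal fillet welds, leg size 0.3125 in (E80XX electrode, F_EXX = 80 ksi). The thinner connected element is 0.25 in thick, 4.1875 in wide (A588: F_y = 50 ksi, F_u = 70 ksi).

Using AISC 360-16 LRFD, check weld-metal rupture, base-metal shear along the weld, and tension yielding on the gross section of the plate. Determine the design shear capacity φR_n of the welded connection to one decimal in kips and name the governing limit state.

Weld metal: throat = 0.707×0.3125 = 0.22094 in, L = 2×4.8125 = 9.625 in. φR_n = 0.75 × 0.6 × 80 × 0.22094 × 9.625 = 76.6 kips.
Base metal shear (0.25 in plate): yield φR_n = 1.0×0.6×50×0.25×9.625 = 72.2 kips; rupture φR_n = 0.75×0.6×70×0.25×9.625 = 75.8 kips; take 72.2 kips (yield).
Tension yield (gross): A_g = 4.1875×0.25 = 1.0469 in². φR_n = 0.90 × 50 × 1.0469 = 47.1 kips.
Governing: min(76.6, 72.2, 47.1) = 47.1 kips → gross-section yield.

47.1 kips (gross-section yield governs)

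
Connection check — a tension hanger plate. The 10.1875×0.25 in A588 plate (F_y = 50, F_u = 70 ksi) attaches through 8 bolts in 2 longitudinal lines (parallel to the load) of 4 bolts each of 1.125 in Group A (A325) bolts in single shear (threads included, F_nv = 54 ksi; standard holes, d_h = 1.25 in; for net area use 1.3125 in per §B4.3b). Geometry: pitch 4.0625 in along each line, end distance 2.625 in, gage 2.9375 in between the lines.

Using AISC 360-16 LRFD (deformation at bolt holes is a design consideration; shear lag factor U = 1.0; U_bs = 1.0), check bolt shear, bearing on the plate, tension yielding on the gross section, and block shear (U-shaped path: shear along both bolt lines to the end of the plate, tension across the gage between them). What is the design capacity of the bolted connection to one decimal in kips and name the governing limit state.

114.6 kips (gross-section yield governs)

Bolt shear: A_b = π(1.125)²/4 = 0.99402 in². φR_n = 0.75 × 54 × 0.99402 × 8 × 1 = 322.1 kips.
Bearing (0.25 in plate, F_u = 70 ksi): end bolts L_c = 2.625 − 1.25/2 = 2, R_n = min(1.2×2×0.25×70, 2.4×1.125×0.25×70) = 42 kips/bolt; interior L_c = 4.0625 − 1.25 = 2.8125, R_n = 47.25 kips/bolt. φR_n = 0.75 × (2×42 + 6×47.25) = 275.6 kips.
Tension yield (gross): A_g = 10.1875×0.25 = 2.5469 in². φR_n = 0.90 × 50 × 2.5469 = 114.6 kips.
Block shear: shear path 2×[2.625+3×4.0625] = 2×14.8125 in, A_gv = 7.4063, A_nv = 2×(14.8125 − 3.5×1.3125)×0.25 = 5.1094 in²; tension across gage: (2.9375 − 1×1.3125)×0.25 = 0.40625 in². R_n = min(0.6×70×5.1094, 0.6×50×7.4063) + 1.0×70×0.40625 = min(214.59, 222.19) + 28.438 = 243.03 kips. φR_n = 0.75 × 243.03 = 182.3 kips.
Governing: min(322.1, 275.6, 114.6, 182.3) = 114.6 kips → gross-section yield.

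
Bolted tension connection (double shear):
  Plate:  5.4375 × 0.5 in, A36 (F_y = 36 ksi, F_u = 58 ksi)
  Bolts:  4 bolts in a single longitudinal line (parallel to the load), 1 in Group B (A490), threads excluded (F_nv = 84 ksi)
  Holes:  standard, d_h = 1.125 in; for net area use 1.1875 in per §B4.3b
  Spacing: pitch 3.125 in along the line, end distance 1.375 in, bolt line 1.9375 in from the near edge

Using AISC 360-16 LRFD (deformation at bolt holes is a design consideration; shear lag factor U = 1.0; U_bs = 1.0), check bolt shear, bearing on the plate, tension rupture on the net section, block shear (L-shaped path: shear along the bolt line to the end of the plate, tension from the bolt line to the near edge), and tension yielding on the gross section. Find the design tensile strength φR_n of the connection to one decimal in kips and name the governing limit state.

Bolt shear: A_b = π(1)²/4 = 0.7854 in². φR_n = 0.75 × 84 × 0.7854 × 4 × 2 = 395.8 kips.
Bearing (0.5 in plate, F_u = 58 ksi): end bolts L_c = 1.375 − 1.125/2 = 0.8125, R_n = min(1.2×0.8125×0.5×58, 2.4×1×0.5×58) = 28.275 kips/bolt; interior L_c = 3.125 − 1.125 = 2, R_n = 69.6 kips/bolt. φR_n = 0.75 × (1×28.275 + 3×69.6) = 177.8 kips.
Tension rupture (net): A_n = (5.4375 − 1×1.1875)×0.5 = 2.125 in² (U = 1.0, A_e = A_n). φR_n = 0.75 × 58 × 2.125 = 92.4 kips.
Block shear: shear path 1×[1.375+3×3.125] = 1×10.75 in, A_gv = 5.375, A_nv = 1×(10.75 − 3.5×1.1875)×0.5 = 3.2969 in²; tension to near edge: (1.9375 − 0.5×1.1875)×0.5 = 0.67188 in². R_n = min(0.6×58×3.2969, 0.6×36×5.375) + 1.0×58×0.67188 = min(114.73, 116.1) + 38.969 = 153.7 kips. φR_n = 0.75 × 153.7 = 115.3 kips.
Tension yield (gross): A_g = 5.4375×0.5 = 2.7188 in². φR_n = 0.90 × 36 × 2.7188 = 88.1 kips.
Governing: min(395.8, 177.8, 92.4, 115.3, 88.1) = 88.1 kips → gross-section yield.

88.1 kips (gross-section yield governs)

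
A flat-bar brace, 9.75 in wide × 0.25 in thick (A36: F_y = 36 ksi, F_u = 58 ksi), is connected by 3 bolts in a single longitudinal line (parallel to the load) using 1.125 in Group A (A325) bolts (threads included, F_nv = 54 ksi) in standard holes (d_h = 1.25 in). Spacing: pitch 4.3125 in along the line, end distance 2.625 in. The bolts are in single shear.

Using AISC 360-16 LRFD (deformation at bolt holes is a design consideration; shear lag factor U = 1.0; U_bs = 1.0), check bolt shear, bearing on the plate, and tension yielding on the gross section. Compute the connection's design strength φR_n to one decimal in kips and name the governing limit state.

Bolt shear: A_b = π(1.125)²/4 = 0.99402 in². φR_n = 0.75 × 54 × 0.99402 × 3 × 1 = 120.8 kips.
Bearing (0.25 in plate, F_u = 58 ksi): end bolts L_c = 2.625 − 1.25/2 = 2, R_n = min(1.2×2×0.25×58, 2.4×1.125×0.25×58) = 34.8 kips/bolt; interior L_c = 4.3125 − 1.25 = 3.0625, R_n = 39.15 kips/bolt. φR_n = 0.75 × (1×34.8 + 2×39.15) = 84.8 kips.
Tension yield (gross): A_g = 9.75×0.25 = 2.4375 in². φR_n = 0.90 × 36 × 2.4375 = 79.0 kips.
Governing: min(120.8, 84.8, 79.0) = 79.0 kips → gross-section yield.

79.0 kips (gross-section yield governs)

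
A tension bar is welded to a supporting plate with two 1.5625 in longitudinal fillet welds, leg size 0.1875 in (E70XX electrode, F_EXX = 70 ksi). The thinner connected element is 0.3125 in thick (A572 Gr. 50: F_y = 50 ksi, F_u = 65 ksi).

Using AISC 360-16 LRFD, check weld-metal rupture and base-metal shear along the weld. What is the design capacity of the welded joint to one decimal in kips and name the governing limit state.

Weld metal: throat = 0.707×0.1875 = 0.13256 in, L = 2×1.5625 = 3.125 in. φR_n = 0.75 × 0.6 × 70 × 0.13256 × 3.125 = 13.0 kips.
Base metal shear (0.3125 in plate): yield φR_n = 1.0×0.6×50×0.3125×3.125 = 29.3 kips; rupture φR_n = 0.75×0.6×65×0.3125×3.125 = 28.6 kips; take 28.6 kips (rupture).
Governing: min(13.0, 28.6) = 13.0 kips → weld metal.

13.0 kips (weld metal governs)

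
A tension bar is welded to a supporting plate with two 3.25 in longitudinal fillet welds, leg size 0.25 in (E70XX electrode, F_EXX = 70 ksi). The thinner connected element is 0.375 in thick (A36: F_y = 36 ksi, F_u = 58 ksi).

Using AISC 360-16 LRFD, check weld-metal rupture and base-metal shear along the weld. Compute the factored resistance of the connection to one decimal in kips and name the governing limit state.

Weld metal: throat = 0.707×0.25 = 0.17675 in, L = 2×3.25 = 6.5 in. φR_n = 0.75 × 0.6 × 70 × 0.17675 × 6.5 = 36.2 kips.
Base metal shear (0.375 in plate): yield φR_n = 1.0×0.6×36×0.375×6.5 = 52.7 kips; rupture φR_n = 0.75×0.6×58×0.375×6.5 = 63.6 kips; take 52.7 kips (yield).
Governing: min(36.2, 52.7) = 36.2 kips → weld metal.

36.2 kips (weld metal governs)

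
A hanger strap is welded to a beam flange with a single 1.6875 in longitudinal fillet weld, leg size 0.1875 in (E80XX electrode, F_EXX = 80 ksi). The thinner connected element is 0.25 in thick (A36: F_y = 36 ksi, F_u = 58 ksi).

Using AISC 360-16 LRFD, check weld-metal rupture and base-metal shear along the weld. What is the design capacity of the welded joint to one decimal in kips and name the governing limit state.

8.1 kips (weld metal governs)

Weld metal: throat = 0.707×0.1875 = 0.13256 in, L = 1.6875 in. φR_n = 0.75 × 0.6 × 80 × 0.13256 × 1.6875 = 8.1 kips.
Base metal shear (0.25 in plate): yield φR_n = 1.0×0.6×36×0.25×1.6875 = 9.1 kips; rupture φR_n = 0.75×0.6×58×0.25×1.6875 = 11.0 kips; take 9.1 kips (yield).
Governing: min(8.1, 9.1) = 8.1 kips → weld metal.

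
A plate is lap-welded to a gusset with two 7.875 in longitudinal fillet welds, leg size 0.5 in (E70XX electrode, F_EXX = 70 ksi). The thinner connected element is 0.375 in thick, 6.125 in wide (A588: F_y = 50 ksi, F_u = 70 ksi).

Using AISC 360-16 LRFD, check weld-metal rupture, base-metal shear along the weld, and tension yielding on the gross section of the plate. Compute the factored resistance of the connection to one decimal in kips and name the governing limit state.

103.4 kips (gross-section yield governs)

Weld metal: throat = 0.707×0.5 = 0.3535 in, L = 2×7.875 = 15.75 in. φR_n = 0.75 × 0.6 × 70 × 0.3535 × 15.75 = 175.4 kips.
Base metal shear (0.375 in plate): yield φR_n = 1.0×0.6×50×0.375×15.75 = 177.2 kips; rupture φR_n = 0.75×0.6×70×0.375×15.75 = 186.0 kips; take 177.2 kips (yield).
Tension yield (gross): A_g = 6.125×0.375 = 2.2969 in². φR_n = 0.90 × 50 × 2.2969 = 103.4 kips.
Governing: min(175.4, 177.2, 103.4) = 103.4 kips → gross-section yield.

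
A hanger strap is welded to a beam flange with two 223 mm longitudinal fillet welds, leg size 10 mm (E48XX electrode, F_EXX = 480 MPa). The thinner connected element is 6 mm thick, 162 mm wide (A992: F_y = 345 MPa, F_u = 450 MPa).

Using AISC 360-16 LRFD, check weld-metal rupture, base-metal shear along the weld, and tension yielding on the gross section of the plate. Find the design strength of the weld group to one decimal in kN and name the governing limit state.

301.8 kN (gross-section yield governs)

Weld metal: throat = 0.707×10 = 7.07 mm, L = 2×223 = 446 mm. φR_n = 0.75 × 0.6 × 480 × 7.07 × 446 = 681.1 kN.
Base metal shear (6 mm plate): yield φR_n = 1.0×0.6×345×6×446 = 553.9 kN; rupture φR_n = 0.75×0.6×450×6×446 = 541.9 kN; take 541.9 kN (rupture).
Tension yield (gross): A_g = 162×6 = 972 mm². φR_n = 0.90 × 345 × 972 = 301.8 kN.
Governing: min(681.1, 541.9, 301.8) = 301.8 kN → gross-section yield.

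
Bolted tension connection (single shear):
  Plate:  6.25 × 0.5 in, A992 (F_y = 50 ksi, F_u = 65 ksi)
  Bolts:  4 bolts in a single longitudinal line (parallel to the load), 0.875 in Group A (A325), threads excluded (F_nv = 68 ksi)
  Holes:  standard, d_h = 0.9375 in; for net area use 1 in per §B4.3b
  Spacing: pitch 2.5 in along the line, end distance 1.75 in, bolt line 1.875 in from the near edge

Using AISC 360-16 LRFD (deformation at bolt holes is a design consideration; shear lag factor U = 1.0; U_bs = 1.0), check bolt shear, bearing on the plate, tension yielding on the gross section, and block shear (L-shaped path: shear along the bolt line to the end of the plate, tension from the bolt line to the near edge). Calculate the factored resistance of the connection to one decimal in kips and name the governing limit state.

Bolt shear: A_b = π(0.875)²/4 = 0.60132 in². φR_n = 0.75 × 68 × 0.60132 × 4 × 1 = 122.7 kips.
Bearing (0.5 in plate, F_u = 65 ksi): end bolts L_c = 1.75 − 0.9375/2 = 1.28125, R_n = min(1.2×1.28125×0.5×65, 2.4×0.875×0.5×65) = 49.969 kips/bolt; interior L_c = 2.5 − 0.9375 = 1.5625, R_n = 60.938 kips/bolt. φR_n = 0.75 × (1×49.969 + 3×60.938) = 174.6 kips.
Tension yield (gross): A_g = 6.25×0.5 = 3.125 in². φR_n = 0.90 × 50 × 3.125 = 140.6 kips.
Block shear: shear path 1×[1.75+3×2.5] = 1×9.25 in, A_gv = 4.625, A_nv = 1×(9.25 − 3.5×1)×0.5 = 2.875 in²; tension to near edge: (1.875 − 0.5×1)×0.5 = 0.6875 in². R_n = min(0.6×65×2.875, 0.6×50×4.625) + 1.0×65×0.6875 = min(112.13, 138.75) + 44.688 = 156.82 kips. φR_n = 0.75 × 156.82 = 117.6 kips.
Governing: min(122.7, 174.6, 140.6, 117.6) = 117.6 kips → block shear.

117.6 kips (block shear governs)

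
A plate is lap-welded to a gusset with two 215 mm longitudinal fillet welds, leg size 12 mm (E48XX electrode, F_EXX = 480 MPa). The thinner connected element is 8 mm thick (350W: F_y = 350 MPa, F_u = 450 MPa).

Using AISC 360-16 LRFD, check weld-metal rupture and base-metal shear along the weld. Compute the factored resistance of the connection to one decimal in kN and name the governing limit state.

696.6 kN (base-metal shear governs)

Weld metal: throat = 0.707×12 = 8.484 mm, L = 2×215 = 430 mm. φR_n = 0.75 × 0.6 × 480 × 8.484 × 430 = 788.0 kN.
Base metal shear (8 mm plate): yield φR_n = 1.0×0.6×350×8×430 = 722.4 kN; rupture φR_n = 0.75×0.6×450×8×430 = 696.6 kN; take 696.6 kN (rupture).
Governing: min(788.0, 696.6) = 696.6 kN → base-metal shear.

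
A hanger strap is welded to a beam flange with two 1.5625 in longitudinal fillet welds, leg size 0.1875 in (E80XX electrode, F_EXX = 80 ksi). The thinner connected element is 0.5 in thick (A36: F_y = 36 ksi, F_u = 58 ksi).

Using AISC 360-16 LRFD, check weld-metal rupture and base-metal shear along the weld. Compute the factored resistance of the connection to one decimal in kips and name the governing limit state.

Weld metal: throat = 0.707×0.1875 = 0.13256 in, L = 2×1.5625 = 3.125 in. φR_n = 0.75 × 0.6 × 80 × 0.13256 × 3.125 = 14.9 kips.
Base metal shear (0.5 in plate): yield φR_n = 1.0×0.6×36×0.5×3.125 = 33.8 kips; rupture φR_n = 0.75×0.6×58×0.5×3.125 = 40.8 kips; take 33.8 kips (yield).
Governing: min(14.9, 33.8) = 14.9 kips → weld metal.

14.9 kips (weld metal governs)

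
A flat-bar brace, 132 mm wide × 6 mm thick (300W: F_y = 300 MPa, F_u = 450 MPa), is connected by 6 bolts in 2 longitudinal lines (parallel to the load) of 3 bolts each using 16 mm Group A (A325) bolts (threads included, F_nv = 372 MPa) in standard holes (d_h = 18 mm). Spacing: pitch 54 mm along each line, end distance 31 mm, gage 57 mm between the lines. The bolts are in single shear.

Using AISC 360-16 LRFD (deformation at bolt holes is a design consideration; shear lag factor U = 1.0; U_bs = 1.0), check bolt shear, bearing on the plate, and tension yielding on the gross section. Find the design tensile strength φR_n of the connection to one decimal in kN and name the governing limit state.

213.8 kN (gross-section yield governs)

Bolt shear: A_b = π(16)²/4 = 201.06 mm². φR_n = 0.75 × 372 × 201.06 × 6 × 1 = 336.6 kN.
Bearing (6 mm plate, F_u = 450 MPa): end bolts L_c = 31 − 18/2 = 22, R_n = min(1.2×22×6×450, 2.4×16×6×450) = 71.28 kN/bolt; interior L_c = 54 − 18 = 36, R_n = 103.68 kN/bolt. φR_n = 0.75 × (2×71.28 + 4×103.68) = 418.0 kN.
Tension yield (gross): A_g = 132×6 = 792 mm². φR_n = 0.90 × 300 × 792 = 213.8 kN.
Governing: min(336.6, 418.0, 213.8) = 213.8 kN → gross-section yield.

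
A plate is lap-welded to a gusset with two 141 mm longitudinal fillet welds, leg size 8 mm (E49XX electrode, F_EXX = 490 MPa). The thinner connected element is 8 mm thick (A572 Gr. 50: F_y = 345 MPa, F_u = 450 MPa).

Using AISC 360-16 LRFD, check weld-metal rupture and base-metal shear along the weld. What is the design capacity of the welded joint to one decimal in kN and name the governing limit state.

351.7 kN (weld metal governs)

Weld metal: throat = 0.707×8 = 5.656 mm, L = 2×141 = 282 mm. φR_n = 0.75 × 0.6 × 490 × 5.656 × 282 = 351.7 kN.
Base metal shear (8 mm plate): yield φR_n = 1.0×0.6×345×8×282 = 467.0 kN; rupture φR_n = 0.75×0.6×450×8×282 = 456.8 kN; take 456.8 kN (rupture).
Governing: min(351.7, 456.8) = 351.7 kN → weld metal.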